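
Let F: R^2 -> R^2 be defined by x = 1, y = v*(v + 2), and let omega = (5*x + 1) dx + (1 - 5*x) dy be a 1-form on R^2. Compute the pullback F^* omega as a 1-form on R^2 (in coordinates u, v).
F^* omega = (-8*v - 8) dv

Using F^*(f dg) = (f ∘ F) d(g ∘ F), substitute each coordinate x_i by F_i(u, v) in f_i, and replace dx_i by d F_i = (∂F_i/∂u) du + (∂F_i/∂v) dv.
  For the x component: f_1(F) = 6; d F_1 = (0) du + (0) dv
  For the y component: f_2(F) = -4; d F_2 = (0) du + (2*v + 2) dv
Combining and collecting du, dv coefficients:
  coeff of du: 0
  coeff of dv: -8*v - 8
F^* omega = (-8*v - 8) dv.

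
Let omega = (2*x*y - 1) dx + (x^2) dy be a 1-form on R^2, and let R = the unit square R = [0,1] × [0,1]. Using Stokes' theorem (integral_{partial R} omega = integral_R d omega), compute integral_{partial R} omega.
integral_(partial R) omega = 0

Stokes: integral_partial_R omega = integral_R d omega with d omega = (∂Q/∂x - ∂P/∂y) dx ∧ dy.
  ∂Q/∂x = 2*x
  ∂P/∂y = 2*x
  integrand = ∂Q/∂x - ∂P/∂y = 0.
Integrating over R: integral_0^1 integral_0^1 (0) dx dy = 0.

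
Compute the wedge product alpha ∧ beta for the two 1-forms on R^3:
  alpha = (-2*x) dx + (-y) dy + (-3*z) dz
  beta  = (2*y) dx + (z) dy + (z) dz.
alpha ∧ beta = (-2*x*z + 2*y^2) dx ∧ dy + (2*z*(-x + 3*y)) dx ∧ dz + (z*(-y + 3*z)) dy ∧ dz

Distribute the wedge, using dx_i ∧ dx_j = -dx_j ∧ dx_i and dx_i ∧ dx_i = 0. For each pair (i, j) with i < j, the coefficient of dx_i ∧ dx_j in alpha ∧ beta is (alpha_i * beta_j - alpha_j * beta_i). Collecting: alpha ∧ beta = (-2*x*z + 2*y^2) dx ∧ dy + (2*z*(-x + 3*y)) dx ∧ dz + (z*(-y + 3*z)) dy ∧ dz.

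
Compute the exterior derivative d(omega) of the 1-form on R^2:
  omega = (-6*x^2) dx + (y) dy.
d(omega) = 0

For a 1-form omega = sum_i f_i dx_i, the exterior derivative is
  d(omega) = sum_{i < j} (∂f_j/∂x_i - ∂f_i/∂x_j) dx_i ∧ dx_j.

Assembling: d(omega) = 0.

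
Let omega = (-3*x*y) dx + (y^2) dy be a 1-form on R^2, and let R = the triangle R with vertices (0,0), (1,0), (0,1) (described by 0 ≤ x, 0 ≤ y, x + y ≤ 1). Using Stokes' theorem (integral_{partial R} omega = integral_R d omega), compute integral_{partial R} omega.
integral_(partial R) omega = 1/2

Stokes: integral_partial_R omega = integral_R d omega with d omega = (∂Q/∂x - ∂P/∂y) dx ∧ dy.
  ∂Q/∂x = 0
  ∂P/∂y = -3*x
  integrand = ∂Q/∂x - ∂P/∂y = 3*x.
Integrating over R: integral_0^1 integral_0^{1-x} (3*x) dy dx = 1/2.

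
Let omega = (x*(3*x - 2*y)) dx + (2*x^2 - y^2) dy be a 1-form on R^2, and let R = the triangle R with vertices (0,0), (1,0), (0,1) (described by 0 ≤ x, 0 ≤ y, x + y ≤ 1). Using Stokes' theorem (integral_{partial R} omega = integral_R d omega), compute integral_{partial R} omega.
integral_(partial R) omega = 1

Stokes: integral_partial_R omega = integral_R d omega with d omega = (∂Q/∂x - ∂P/∂y) dx ∧ dy.
  ∂Q/∂x = 4*x
  ∂P/∂y = -2*x
  integrand = ∂Q/∂x - ∂P/∂y = 6*x.
Integrating over R: integral_0^1 integral_0^{1-x} (6*x) dy dx = 1.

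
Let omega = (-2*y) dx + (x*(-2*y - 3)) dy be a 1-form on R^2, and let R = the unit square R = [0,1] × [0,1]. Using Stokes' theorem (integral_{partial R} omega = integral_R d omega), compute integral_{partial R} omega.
integral_(partial R) omega = -2

Stokes: integral_partial_R omega = integral_R d omega with d omega = (∂Q/∂x - ∂P/∂y) dx ∧ dy.
  ∂Q/∂x = -2*y - 3
  ∂P/∂y = -2
  integrand = ∂Q/∂x - ∂P/∂y = -2*y - 1.
Integrating over R: integral_0^1 integral_0^1 (-2*y - 1) dx dy = -2.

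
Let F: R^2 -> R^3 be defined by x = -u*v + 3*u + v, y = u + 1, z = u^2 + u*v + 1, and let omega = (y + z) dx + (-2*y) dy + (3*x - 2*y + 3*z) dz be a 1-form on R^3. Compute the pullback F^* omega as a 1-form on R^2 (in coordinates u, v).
F^* omega = (6*u^3 + 2*u^2*v + 17*u^2 - u*v^2 + 15*u*v + 3*u + 3*v^2 - v + 4) du + (2*u^3 - u^2*v + 7*u^2 + 4*u*v + 2) dv

Using F^*(f dg) = (f ∘ F) d(g ∘ F), substitute each coordinate x_i by F_i(u, v) in f_i, and replace dx_i by d F_i = (∂F_i/∂u) du + (∂F_i/∂v) dv.
  For the x component: f_1(F) = u^2 + u*v + u + 2; d F_1 = (3 - v) du + (1 - u) dv
  For the y component: f_2(F) = -2*u - 2; d F_2 = (1) du + (0) dv
  For the z component: f_3(F) = 3*u^2 + 7*u + 3*v + 1; d F_3 = (2*u + v) du + (u) dv
Combining and collecting du, dv coefficients:
  coeff of du: 6*u^3 + 2*u^2*v + 17*u^2 - u*v^2 + 15*u*v + 3*u + 3*v^2 - v + 4
  coeff of dv: 2*u^3 - u^2*v + 7*u^2 + 4*u*v + 2
F^* omega = (6*u^3 + 2*u^2*v + 17*u^2 - u*v^2 + 15*u*v + 3*u + 3*v^2 - v + 4) du + (2*u^3 - u^2*v + 7*u^2 + 4*u*v + 2) dv.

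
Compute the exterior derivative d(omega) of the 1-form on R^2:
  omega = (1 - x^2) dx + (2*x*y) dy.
d(omega) = (2*y) dx ∧ dy

For a 1-form omega = sum_i f_i dx_i, the exterior derivative is
  d(omega) = sum_{i < j} (∂f_j/∂x_i - ∂f_i/∂x_j) dx_i ∧ dx_j.
  coefficient of dx ∧ dy: ∂f_2/∂x - ∂f_1/∂y = ∂(2*x*y)/∂x - ∂(1 - x^2)/∂y = 2*y
Assembling: d(omega) = (2*y) dx ∧ dy.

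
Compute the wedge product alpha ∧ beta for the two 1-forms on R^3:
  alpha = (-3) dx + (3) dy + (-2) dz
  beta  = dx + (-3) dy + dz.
alpha ∧ beta = (6) dx ∧ dy + (-1) dx ∧ dz + (-3) dy ∧ dz

Distribute the wedge, using dx_i ∧ dx_j = -dx_j ∧ dx_i and dx_i ∧ dx_i = 0. For each pair (i, j) with i < j, the coefficient of dx_i ∧ dx_j in alpha ∧ beta is (alpha_i * beta_j - alpha_j * beta_i). Collecting: alpha ∧ beta = (6) dx ∧ dy + (-1) dx ∧ dz + (-3) dy ∧ dz.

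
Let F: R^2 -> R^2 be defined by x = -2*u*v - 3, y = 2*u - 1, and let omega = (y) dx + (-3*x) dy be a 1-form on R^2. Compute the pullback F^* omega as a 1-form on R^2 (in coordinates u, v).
F^* omega = (8*u*v + 2*v + 18) du + (2*u*(1 - 2*u)) dv

Using F^*(f dg) = (f ∘ F) d(g ∘ F), substitute each coordinate x_i by F_i(u, v) in f_i, and replace dx_i by d F_i = (∂F_i/∂u) du + (∂F_i/∂v) dv.
  For the x component: f_1(F) = 2*u - 1; d F_1 = (-2*v) du + (-2*u) dv
  For the y component: f_2(F) = 6*u*v + 9; d F_2 = (2) du + (0) dv
Combining and collecting du, dv coefficients:
  coeff of du: 8*u*v + 2*v + 18
  coeff of dv: 2*u*(1 - 2*u)
F^* omega = (8*u*v + 2*v + 18) du + (2*u*(1 - 2*u)) dv.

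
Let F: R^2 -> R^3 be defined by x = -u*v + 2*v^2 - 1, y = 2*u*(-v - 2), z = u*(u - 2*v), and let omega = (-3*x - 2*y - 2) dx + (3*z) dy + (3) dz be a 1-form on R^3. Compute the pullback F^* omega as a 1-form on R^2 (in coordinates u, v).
F^* omega = (-6*u^2*v - 12*u^2 + 5*u*v^2 + 16*u*v + 6*u + 6*v^3 - 7*v) du + (-6*u^3 + 5*u^2*v - 8*u^2 + 34*u*v^2 + 32*u*v - 7*u - 24*v^3 + 4*v) dv

Using F^*(f dg) = (f ∘ F) d(g ∘ F), substitute each coordinate x_i by F_i(u, v) in f_i, and replace dx_i by d F_i = (∂F_i/∂u) du + (∂F_i/∂v) dv.
  For the x component: f_1(F) = 7*u*v + 8*u - 6*v^2 + 1; d F_1 = (-v) du + (-u + 4*v) dv
  For the y component: f_2(F) = 3*u*(u - 2*v); d F_2 = (-2*v - 4) du + (-2*u) dv
  For the z component: f_3(F) = 3; d F_3 = (2*u - 2*v) du + (-2*u) dv
Combining and collecting du, dv coefficients:
  coeff of du: -6*u^2*v - 12*u^2 + 5*u*v^2 + 16*u*v + 6*u + 6*v^3 - 7*v
  coeff of dv: -6*u^3 + 5*u^2*v - 8*u^2 + 34*u*v^2 + 32*u*v - 7*u - 24*v^3 + 4*v
F^* omega = (-6*u^2*v - 12*u^2 + 5*u*v^2 + 16*u*v + 6*u + 6*v^3 - 7*v) du + (-6*u^3 + 5*u^2*v - 8*u^2 + 34*u*v^2 + 32*u*v - 7*u - 24*v^3 + 4*v) dv.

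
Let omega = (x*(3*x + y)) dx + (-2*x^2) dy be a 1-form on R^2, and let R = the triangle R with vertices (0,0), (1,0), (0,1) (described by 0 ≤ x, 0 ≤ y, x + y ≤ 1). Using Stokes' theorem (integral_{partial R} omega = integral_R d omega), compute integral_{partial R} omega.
integral_(partial R) omega = -5/6

Stokes: integral_partial_R omega = integral_R d omega with d omega = (∂Q/∂x - ∂P/∂y) dx ∧ dy.
  ∂Q/∂x = -4*x
  ∂P/∂y = x
  integrand = ∂Q/∂x - ∂P/∂y = -5*x.
Integrating over R: integral_0^1 integral_0^{1-x} (-5*x) dy dx = -5/6.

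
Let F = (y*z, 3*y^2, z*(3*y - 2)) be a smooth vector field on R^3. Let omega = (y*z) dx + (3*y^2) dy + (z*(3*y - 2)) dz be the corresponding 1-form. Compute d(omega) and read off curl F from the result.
d(omega) = (3*z) dy ∧ dz + (y) dz ∧ dx + (-z) dx ∧ dy; curl F = (3*z, y, -z)

d omega = sum_{i<j} (∂f_j/∂x_i - ∂f_i/∂x_j) dx_i ∧ dx_j. Under the identification (dy ∧ dz, dz ∧ dx, dx ∧ dy) ↔ (e_x, e_y, e_z), the coefficients are exactly the components of curl F. Compute:
  ∂R/∂y - ∂Q/∂z = (3*z) - (0) = 3*z
  ∂P/∂z - ∂R/∂x = (y) - (0) = y
  ∂Q/∂x - ∂P/∂y = (0) - (z) = -z.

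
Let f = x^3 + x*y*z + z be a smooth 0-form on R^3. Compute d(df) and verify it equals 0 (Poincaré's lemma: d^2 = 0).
d(df) = 0

Step 1: df = sum_i (∂f/∂x_i) dx_i = (3*x^2 + y*z) dx + (x*z) dy + (x*y + 1) dz.
Step 2: Apply d again. Using the 1-form formula, the coefficient of dx ∧ dy in d(df) is ∂^2 f/∂x ∂y - ∂^2 f/∂y ∂x = (z) - (z) = 0 (equality of mixed partials for smooth f).
Similarly for dx ∧ dz and dy ∧ dz — all coefficients vanish. So d(df) = 0.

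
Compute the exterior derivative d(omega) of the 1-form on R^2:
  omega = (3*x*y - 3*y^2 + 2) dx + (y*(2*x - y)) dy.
d(omega) = (-3*x + 8*y) dx ∧ dy

For a 1-form omega = sum_i f_i dx_i, the exterior derivative is
  d(omega) = sum_{i < j} (∂f_j/∂x_i - ∂f_i/∂x_j) dx_i ∧ dx_j.
  coefficient of dx ∧ dy: ∂f_2/∂x - ∂f_1/∂y = ∂(y*(2*x - y))/∂x - ∂(3*x*y - 3*y^2 + 2)/∂y = -3*x + 8*y
Assembling: d(omega) = (-3*x + 8*y) dx ∧ dy.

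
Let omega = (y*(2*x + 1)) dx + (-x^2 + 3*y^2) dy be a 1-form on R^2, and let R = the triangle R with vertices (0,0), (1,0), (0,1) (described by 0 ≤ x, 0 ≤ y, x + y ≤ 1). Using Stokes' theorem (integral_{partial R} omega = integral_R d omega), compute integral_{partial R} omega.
integral_(partial R) omega = -7/6

Stokes: integral_partial_R omega = integral_R d omega with d omega = (∂Q/∂x - ∂P/∂y) dx ∧ dy.
  ∂Q/∂x = -2*x
  ∂P/∂y = 2*x + 1
  integrand = ∂Q/∂x - ∂P/∂y = -4*x - 1.
Integrating over R: integral_0^1 integral_0^{1-x} (-4*x - 1) dy dx = -7/6.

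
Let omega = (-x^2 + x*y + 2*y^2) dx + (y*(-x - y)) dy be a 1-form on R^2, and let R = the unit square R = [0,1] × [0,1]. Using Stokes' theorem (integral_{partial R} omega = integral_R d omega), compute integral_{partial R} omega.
integral_(partial R) omega = -3

Stokes: integral_partial_R omega = integral_R d omega with d omega = (∂Q/∂x - ∂P/∂y) dx ∧ dy.
  ∂Q/∂x = -y
  ∂P/∂y = x + 4*y
  integrand = ∂Q/∂x - ∂P/∂y = -x - 5*y.
Integrating over R: integral_0^1 integral_0^1 (-x - 5*y) dx dy = -3.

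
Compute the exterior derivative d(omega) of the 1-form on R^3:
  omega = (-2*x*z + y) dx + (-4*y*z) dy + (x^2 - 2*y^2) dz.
d(omega) = (-1) dx ∧ dy + (4*x) dx ∧ dz

For a 1-form omega = sum_i f_i dx_i, the exterior derivative is
  d(omega) = sum_{i < j} (∂f_j/∂x_i - ∂f_i/∂x_j) dx_i ∧ dx_j.
  coefficient of dx ∧ dy: ∂f_2/∂x - ∂f_1/∂y = ∂(-4*y*z)/∂x - ∂(-2*x*z + y)/∂y = -1
  coefficient of dx ∧ dz: ∂f_3/∂x - ∂f_1/∂z = ∂(x^2 - 2*y^2)/∂x - ∂(-2*x*z + y)/∂z = 4*x
Assembling: d(omega) = (-1) dx ∧ dy + (4*x) dx ∧ dz.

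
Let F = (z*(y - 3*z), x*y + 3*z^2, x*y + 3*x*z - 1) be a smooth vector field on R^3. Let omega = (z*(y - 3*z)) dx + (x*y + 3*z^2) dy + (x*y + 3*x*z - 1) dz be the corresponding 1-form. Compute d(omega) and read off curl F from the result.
d(omega) = (x - 6*z) dy ∧ dz + (-9*z) dz ∧ dx + (y - z) dx ∧ dy; curl F = (x - 6*z, -9*z, y - z)

d omega = sum_{i<j} (∂f_j/∂x_i - ∂f_i/∂x_j) dx_i ∧ dx_j. Under the identification (dy ∧ dz, dz ∧ dx, dx ∧ dy) ↔ (e_x, e_y, e_z), the coefficients are exactly the components of curl F. Compute:
  ∂R/∂y - ∂Q/∂z = (x) - (6*z) = x - 6*z
  ∂P/∂z - ∂R/∂x = (y - 6*z) - (y + 3*z) = -9*z
  ∂Q/∂x - ∂P/∂y = (y) - (z) = y - z.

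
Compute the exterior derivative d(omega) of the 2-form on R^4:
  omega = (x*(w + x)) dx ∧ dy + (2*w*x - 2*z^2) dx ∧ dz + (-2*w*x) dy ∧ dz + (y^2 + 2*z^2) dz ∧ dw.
d(omega) = (x) dx ∧ dy ∧ dw + (2*x) dx ∧ dz ∧ dw + (-2*w) dx ∧ dy ∧ dz + (-2*x + 2*y) dy ∧ dz ∧ dw

For a 2-form omega = sum_{i<j} g_{ij} dx_i ∧ dx_j, the exterior derivative is
  d(omega) = sum_{i<j} d(g_{ij}) ∧ dx_i ∧ dx_j = sum_{i<j, k} (∂g_{ij}/∂x_k) dx_k ∧ dx_i ∧ dx_j.
Expand each term, using dx_k ∧ dx_i ∧ dx_j = sgn(permutation) dx_{(a)} ∧ dx_{(b)} ∧ dx_{(c)} with (a < b < c) sorted:
  d(x*(w + x)) includes (∂/∂w)(x*(w + x)) dw = (x) dw, which multiplied by dx ∧ dy gives (x) dx ∧ dy ∧ dw
  d(2*w*x - 2*z^2) includes (∂/∂w)(2*w*x - 2*z^2) dw = (2*x) dw, which multiplied by dx ∧ dz gives (2*x) dx ∧ dz ∧ dw
  d(-2*w*x) includes (∂/∂x)(-2*w*x) dx = (-2*w) dx, which multiplied by dy ∧ dz gives (-2*w) dx ∧ dy ∧ dz
  d(-2*w*x) includes (∂/∂w)(-2*w*x) dw = (-2*x) dw, which multiplied by dy ∧ dz gives (-2*x) dy ∧ dz ∧ dw
  d(y^2 + 2*z^2) includes (∂/∂y)(y^2 + 2*z^2) dy = (2*y) dy, which multiplied by dz ∧ dw gives (2*y) dy ∧ dz ∧ dw
Collecting like 3-forms: d(omega) = (x) dx ∧ dy ∧ dw + (2*x) dx ∧ dz ∧ dw + (-2*w) dx ∧ dy ∧ dz + (-2*x + 2*y) dy ∧ dz ∧ dw.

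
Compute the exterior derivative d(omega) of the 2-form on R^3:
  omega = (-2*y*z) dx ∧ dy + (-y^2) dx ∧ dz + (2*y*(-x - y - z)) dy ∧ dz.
d(omega) = (-2*y) dx ∧ dy ∧ dz

For a 2-form omega = sum_{i<j} g_{ij} dx_i ∧ dx_j, the exterior derivative is
  d(omega) = sum_{i<j} d(g_{ij}) ∧ dx_i ∧ dx_j = sum_{i<j, k} (∂g_{ij}/∂x_k) dx_k ∧ dx_i ∧ dx_j.
Expand each term, using dx_k ∧ dx_i ∧ dx_j = sgn(permutation) dx_{(a)} ∧ dx_{(b)} ∧ dx_{(c)} with (a < b < c) sorted:
  d(-2*y*z) includes (∂/∂z)(-2*y*z) dz = (-2*y) dz, which multiplied by dx ∧ dy gives (-2*y) dx ∧ dy ∧ dz
  d(-y^2) includes (∂/∂y)(-y^2) dy = (-2*y) dy, which multiplied by dx ∧ dz gives (2*y) dx ∧ dy ∧ dz
  d(2*y*(-x - y - z)) includes (∂/∂x)(2*y*(-x - y - z)) dx = (-2*y) dx, which multiplied by dy ∧ dz gives (-2*y) dx ∧ dy ∧ dz
Collecting like 3-forms: d(omega) = (-2*y) dx ∧ dy ∧ dz.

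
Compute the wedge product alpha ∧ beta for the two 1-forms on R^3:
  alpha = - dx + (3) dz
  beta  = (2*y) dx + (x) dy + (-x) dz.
alpha ∧ beta = (-x) dx ∧ dy + (x - 6*y) dx ∧ dz + (-3*x) dy ∧ dz

Distribute the wedge, using dx_i ∧ dx_j = -dx_j ∧ dx_i and dx_i ∧ dx_i = 0. For each pair (i, j) with i < j, the coefficient of dx_i ∧ dx_j in alpha ∧ beta is (alpha_i * beta_j - alpha_j * beta_i). Collecting: alpha ∧ beta = (-x) dx ∧ dy + (x - 6*y) dx ∧ dz + (-3*x) dy ∧ dz.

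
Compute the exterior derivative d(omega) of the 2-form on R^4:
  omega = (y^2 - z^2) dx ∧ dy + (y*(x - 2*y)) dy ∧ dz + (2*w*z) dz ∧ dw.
d(omega) = (y - 2*z) dx ∧ dy ∧ dz

For a 2-form omega = sum_{i<j} g_{ij} dx_i ∧ dx_j, the exterior derivative is
  d(omega) = sum_{i<j} d(g_{ij}) ∧ dx_i ∧ dx_j = sum_{i<j, k} (∂g_{ij}/∂x_k) dx_k ∧ dx_i ∧ dx_j.
Expand each term, using dx_k ∧ dx_i ∧ dx_j = sgn(permutation) dx_{(a)} ∧ dx_{(b)} ∧ dx_{(c)} with (a < b < c) sorted:
  d(y^2 - z^2) includes (∂/∂z)(y^2 - z^2) dz = (-2*z) dz, which multiplied by dx ∧ dy gives (-2*z) dx ∧ dy ∧ dz
  d(y*(x - 2*y)) includes (∂/∂x)(y*(x - 2*y)) dx = (y) dx, which multiplied by dy ∧ dz gives (y) dx ∧ dy ∧ dz
Collecting like 3-forms: d(omega) = (y - 2*z) dx ∧ dy ∧ dz.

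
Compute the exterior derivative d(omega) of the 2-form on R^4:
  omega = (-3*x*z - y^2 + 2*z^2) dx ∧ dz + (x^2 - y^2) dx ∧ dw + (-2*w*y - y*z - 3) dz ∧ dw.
d(omega) = (2*y) dx ∧ dy ∧ dz + (2*y) dx ∧ dy ∧ dw + (-2*w - z) dy ∧ dz ∧ dw

For a 2-form omega = sum_{i<j} g_{ij} dx_i ∧ dx_j, the exterior derivative is
  d(omega) = sum_{i<j} d(g_{ij}) ∧ dx_i ∧ dx_j = sum_{i<j, k} (∂g_{ij}/∂x_k) dx_k ∧ dx_i ∧ dx_j.
Expand each term, using dx_k ∧ dx_i ∧ dx_j = sgn(permutation) dx_{(a)} ∧ dx_{(b)} ∧ dx_{(c)} with (a < b < c) sorted:
  d(-3*x*z - y^2 + 2*z^2) includes (∂/∂y)(-3*x*z - y^2 + 2*z^2) dy = (-2*y) dy, which multiplied by dx ∧ dz gives (2*y) dx ∧ dy ∧ dz
  d(x^2 - y^2) includes (∂/∂y)(x^2 - y^2) dy = (-2*y) dy, which multiplied by dx ∧ dw gives (2*y) dx ∧ dy ∧ dw
  d(-2*w*y - y*z - 3) includes (∂/∂y)(-2*w*y - y*z - 3) dy = (-2*w - z) dy, which multiplied by dz ∧ dw gives (-2*w - z) dy ∧ dz ∧ dw
Collecting like 3-forms: d(omega) = (2*y) dx ∧ dy ∧ dz + (2*y) dx ∧ dy ∧ dw + (-2*w - z) dy ∧ dz ∧ dw.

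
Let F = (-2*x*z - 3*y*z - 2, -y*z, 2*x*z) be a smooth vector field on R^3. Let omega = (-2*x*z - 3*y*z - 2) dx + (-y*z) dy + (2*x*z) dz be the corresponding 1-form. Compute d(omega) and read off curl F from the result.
d(omega) = (y) dy ∧ dz + (-2*x - 3*y - 2*z) dz ∧ dx + (3*z) dx ∧ dy; curl F = (y, -2*x - 3*y - 2*z, 3*z)

d omega = sum_{i<j} (∂f_j/∂x_i - ∂f_i/∂x_j) dx_i ∧ dx_j. Under the identification (dy ∧ dz, dz ∧ dx, dx ∧ dy) ↔ (e_x, e_y, e_z), the coefficients are exactly the components of curl F. Compute:
  ∂R/∂y - ∂Q/∂z = (0) - (-y) = y
  ∂P/∂z - ∂R/∂x = (-2*x - 3*y) - (2*z) = -2*x - 3*y - 2*z
  ∂Q/∂x - ∂P/∂y = (0) - (-3*z) = 3*z.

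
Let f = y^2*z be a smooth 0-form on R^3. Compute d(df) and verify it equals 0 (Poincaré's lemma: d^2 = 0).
d(df) = 0

Step 1: df = sum_i (∂f/∂x_i) dx_i = (0) dx + (2*y*z) dy + (y^2) dz.
Step 2: Apply d again. Using the 1-form formula, the coefficient of dx ∧ dy in d(df) is ∂^2 f/∂x ∂y - ∂^2 f/∂y ∂x = (0) - (0) = 0 (equality of mixed partials for smooth f).
Similarly for dx ∧ dz and dy ∧ dz — all coefficients vanish. So d(df) = 0.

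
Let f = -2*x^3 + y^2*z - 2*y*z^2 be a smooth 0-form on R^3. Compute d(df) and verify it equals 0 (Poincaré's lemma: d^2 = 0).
d(df) = 0

Step 1: df = sum_i (∂f/∂x_i) dx_i = (-6*x^2) dx + (2*z*(y - z)) dy + (y*(y - 4*z)) dz.
Step 2: Apply d again. Using the 1-form formula, the coefficient of dx ∧ dy in d(df) is ∂^2 f/∂x ∂y - ∂^2 f/∂y ∂x = (0) - (0) = 0 (equality of mixed partials for smooth f).
Similarly for dx ∧ dz and dy ∧ dz — all coefficients vanish. So d(df) = 0.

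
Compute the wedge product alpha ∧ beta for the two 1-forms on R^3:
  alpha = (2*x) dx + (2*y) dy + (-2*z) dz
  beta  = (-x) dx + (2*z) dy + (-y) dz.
alpha ∧ beta = (2*x*(y + 2*z)) dx ∧ dy + (-2*x*(y + z)) dx ∧ dz + (-2*y^2 + 4*z^2) dy ∧ dz

Distribute the wedge, using dx_i ∧ dx_j = -dx_j ∧ dx_i and dx_i ∧ dx_i = 0. For each pair (i, j) with i < j, the coefficient of dx_i ∧ dx_j in alpha ∧ beta is (alpha_i * beta_j - alpha_j * beta_i). Collecting: alpha ∧ beta = (2*x*(y + 2*z)) dx ∧ dy + (-2*x*(y + z)) dx ∧ dz + (-2*y^2 + 4*z^2) dy ∧ dz.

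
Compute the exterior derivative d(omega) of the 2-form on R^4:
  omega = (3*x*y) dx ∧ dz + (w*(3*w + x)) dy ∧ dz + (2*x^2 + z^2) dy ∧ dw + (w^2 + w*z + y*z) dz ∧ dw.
d(omega) = (w - 3*x) dx ∧ dy ∧ dz + (6*w + x - z) dy ∧ dz ∧ dw + (4*x) dx ∧ dy ∧ dw

For a 2-form omega = sum_{i<j} g_{ij} dx_i ∧ dx_j, the exterior derivative is
  d(omega) = sum_{i<j} d(g_{ij}) ∧ dx_i ∧ dx_j = sum_{i<j, k} (∂g_{ij}/∂x_k) dx_k ∧ dx_i ∧ dx_j.
Expand each term, using dx_k ∧ dx_i ∧ dx_j = sgn(permutation) dx_{(a)} ∧ dx_{(b)} ∧ dx_{(c)} with (a < b < c) sorted:
  d(3*x*y) includes (∂/∂y)(3*x*y) dy = (3*x) dy, which multiplied by dx ∧ dz gives (-3*x) dx ∧ dy ∧ dz
  d(w*(3*w + x)) includes (∂/∂x)(w*(3*w + x)) dx = (w) dx, which multiplied by dy ∧ dz gives (w) dx ∧ dy ∧ dz
  d(w*(3*w + x)) includes (∂/∂w)(w*(3*w + x)) dw = (6*w + x) dw, which multiplied by dy ∧ dz gives (6*w + x) dy ∧ dz ∧ dw
  d(2*x^2 + z^2) includes (∂/∂x)(2*x^2 + z^2) dx = (4*x) dx, which multiplied by dy ∧ dw gives (4*x) dx ∧ dy ∧ dw
  d(2*x^2 + z^2) includes (∂/∂z)(2*x^2 + z^2) dz = (2*z) dz, which multiplied by dy ∧ dw gives (-2*z) dy ∧ dz ∧ dw
  d(w^2 + w*z + y*z) includes (∂/∂y)(w^2 + w*z + y*z) dy = (z) dy, which multiplied by dz ∧ dw gives (z) dy ∧ dz ∧ dw
Collecting like 3-forms: d(omega) = (w - 3*x) dx ∧ dy ∧ dz + (6*w + x - z) dy ∧ dz ∧ dw + (4*x) dx ∧ dy ∧ dw.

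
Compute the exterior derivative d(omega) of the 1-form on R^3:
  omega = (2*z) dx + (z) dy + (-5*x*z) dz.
d(omega) = (-5*z - 2) dx ∧ dz + (-1) dy ∧ dz

For a 1-form omega = sum_i f_i dx_i, the exterior derivative is
  d(omega) = sum_{i < j} (∂f_j/∂x_i - ∂f_i/∂x_j) dx_i ∧ dx_j.
  coefficient of dx ∧ dz: ∂f_3/∂x - ∂f_1/∂z = ∂(-5*x*z)/∂x - ∂(2*z)/∂z = -5*z - 2
  coefficient of dy ∧ dz: ∂f_3/∂y - ∂f_2/∂z = ∂(-5*x*z)/∂y - ∂(z)/∂z = -1
Assembling: d(omega) = (-5*z - 2) dx ∧ dz + (-1) dy ∧ dz.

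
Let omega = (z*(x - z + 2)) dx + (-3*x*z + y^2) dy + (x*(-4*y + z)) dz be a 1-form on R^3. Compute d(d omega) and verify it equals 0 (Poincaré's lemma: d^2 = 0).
d(d omega) = 0

Step 1: d omega = sum_{i<j} (∂f_j/∂x_i - ∂f_i/∂x_j) dx_i ∧ dx_j:
  coeff of dx ∧ dy: -3*z
  coeff of dx ∧ dz: -x - 4*y + 3*z - 2
  coeff of dy ∧ dz: -x
Step 2: Apply d again to each 2-form coefficient. The only possible 3-form in R^3 is dx ∧ dy ∧ dz, with coefficient
  ∂(coeff of dy∧dz)/∂x - ∂(coeff of dx∧dz)/∂y + ∂(coeff of dx∧dy)/∂z
  = ∂/∂x (-x) - ∂/∂y (-x - 4*y + 3*z - 2) + ∂/∂z (-3*z).
Each of these terms simplifies to sums of mixed partials that cancel in pairs. The result is 0 (by equality of mixed partials for smooth functions — Schwarz / Clairaut).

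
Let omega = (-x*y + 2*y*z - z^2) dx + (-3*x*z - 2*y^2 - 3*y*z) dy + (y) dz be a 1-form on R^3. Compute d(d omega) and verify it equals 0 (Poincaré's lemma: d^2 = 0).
d(d omega) = 0

Step 1: d omega = sum_{i<j} (∂f_j/∂x_i - ∂f_i/∂x_j) dx_i ∧ dx_j:
  coeff of dx ∧ dy: x - 5*z
  coeff of dx ∧ dz: -2*y + 2*z
  coeff of dy ∧ dz: 3*x + 3*y + 1
Step 2: Apply d again to each 2-form coefficient. The only possible 3-form in R^3 is dx ∧ dy ∧ dz, with coefficient
  ∂(coeff of dy∧dz)/∂x - ∂(coeff of dx∧dz)/∂y + ∂(coeff of dx∧dy)/∂z
  = ∂/∂x (3*x + 3*y + 1) - ∂/∂y (-2*y + 2*z) + ∂/∂z (x - 5*z).
Each of these terms simplifies to sums of mixed partials that cancel in pairs. The result is 0 (by equality of mixed partials for smooth functions — Schwarz / Clairaut).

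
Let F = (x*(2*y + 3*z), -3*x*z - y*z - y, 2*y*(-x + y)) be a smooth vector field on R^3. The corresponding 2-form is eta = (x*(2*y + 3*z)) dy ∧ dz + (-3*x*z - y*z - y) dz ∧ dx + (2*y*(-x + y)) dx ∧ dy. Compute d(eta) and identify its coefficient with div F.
d(eta) = (2*y + 2*z - 1) dx ∧ dy ∧ dz; div F = 2*y + 2*z - 1

For a 2-form in R^3 of the form above, applying d gives a 3-form with coefficient ∂P/∂x + ∂Q/∂y + ∂R/∂z:
  ∂P/∂x = 2*y + 3*z
  ∂Q/∂y = -z - 1
  ∂R/∂z = 0
Sum = 2*y + 2*z - 1, which is exactly div F.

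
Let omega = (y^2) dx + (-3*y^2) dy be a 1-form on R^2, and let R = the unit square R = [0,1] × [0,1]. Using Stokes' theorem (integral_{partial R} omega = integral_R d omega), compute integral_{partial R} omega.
integral_(partial R) omega = -1

Stokes: integral_partial_R omega = integral_R d omega with d omega = (∂Q/∂x - ∂P/∂y) dx ∧ dy.
  ∂Q/∂x = 0
  ∂P/∂y = 2*y
  integrand = ∂Q/∂x - ∂P/∂y = -2*y.
Integrating over R: integral_0^1 integral_0^1 (-2*y) dx dy = -1.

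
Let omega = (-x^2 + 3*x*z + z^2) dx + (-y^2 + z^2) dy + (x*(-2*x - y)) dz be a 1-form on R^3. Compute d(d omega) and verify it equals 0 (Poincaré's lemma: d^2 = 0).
d(d omega) = 0

Step 1: d omega = sum_{i<j} (∂f_j/∂x_i - ∂f_i/∂x_j) dx_i ∧ dx_j:
  coeff of dx ∧ dy: 0
  coeff of dx ∧ dz: -7*x - y - 2*z
  coeff of dy ∧ dz: -x - 2*z
Step 2: Apply d again to each 2-form coefficient. The only possible 3-form in R^3 is dx ∧ dy ∧ dz, with coefficient
  ∂(coeff of dy∧dz)/∂x - ∂(coeff of dx∧dz)/∂y + ∂(coeff of dx∧dy)/∂z
  = ∂/∂x (-x - 2*z) - ∂/∂y (-7*x - y - 2*z) + ∂/∂z (0).
Each of these terms simplifies to sums of mixed partials that cancel in pairs. The result is 0 (by equality of mixed partials for smooth functions — Schwarz / Clairaut).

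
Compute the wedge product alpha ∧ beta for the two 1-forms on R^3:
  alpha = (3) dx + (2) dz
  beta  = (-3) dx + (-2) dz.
alpha ∧ beta = 0

Distribute the wedge, using dx_i ∧ dx_j = -dx_j ∧ dx_i and dx_i ∧ dx_i = 0. For each pair (i, j) with i < j, the coefficient of dx_i ∧ dx_j in alpha ∧ beta is (alpha_i * beta_j - alpha_j * beta_i). Collecting: alpha ∧ beta = 0.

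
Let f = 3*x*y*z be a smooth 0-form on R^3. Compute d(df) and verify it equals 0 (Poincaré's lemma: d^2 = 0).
d(df) = 0

Step 1: df = sum_i (∂f/∂x_i) dx_i = (3*y*z) dx + (3*x*z) dy + (3*x*y) dz.
Step 2: Apply d again. Using the 1-form formula, the coefficient of dx ∧ dy in d(df) is ∂^2 f/∂x ∂y - ∂^2 f/∂y ∂x = (3*z) - (3*z) = 0 (equality of mixed partials for smooth f).
Similarly for dx ∧ dz and dy ∧ dz — all coefficients vanish. So d(df) = 0.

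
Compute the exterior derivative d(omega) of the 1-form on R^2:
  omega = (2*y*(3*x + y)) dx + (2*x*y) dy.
d(omega) = (-6*x - 2*y) dx ∧ dy

For a 1-form omega = sum_i f_i dx_i, the exterior derivative is
  d(omega) = sum_{i < j} (∂f_j/∂x_i - ∂f_i/∂x_j) dx_i ∧ dx_j.
  coefficient of dx ∧ dy: ∂f_2/∂x - ∂f_1/∂y = ∂(2*x*y)/∂x - ∂(2*y*(3*x + y))/∂y = -6*x - 2*y
Assembling: d(omega) = (-6*x - 2*y) dx ∧ dy.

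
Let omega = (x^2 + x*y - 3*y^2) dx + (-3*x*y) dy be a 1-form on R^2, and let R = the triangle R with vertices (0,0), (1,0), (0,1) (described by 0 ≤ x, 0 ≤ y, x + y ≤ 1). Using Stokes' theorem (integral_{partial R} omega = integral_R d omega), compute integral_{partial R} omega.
integral_(partial R) omega = 1/3

Stokes: integral_partial_R omega = integral_R d omega with d omega = (∂Q/∂x - ∂P/∂y) dx ∧ dy.
  ∂Q/∂x = -3*y
  ∂P/∂y = x - 6*y
  integrand = ∂Q/∂x - ∂P/∂y = -x + 3*y.
Integrating over R: integral_0^1 integral_0^{1-x} (-x + 3*y) dy dx = 1/3.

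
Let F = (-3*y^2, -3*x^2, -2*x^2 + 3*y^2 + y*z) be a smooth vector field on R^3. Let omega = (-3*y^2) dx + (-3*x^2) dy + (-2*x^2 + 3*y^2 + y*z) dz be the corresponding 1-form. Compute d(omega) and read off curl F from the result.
d(omega) = (6*y + z) dy ∧ dz + (4*x) dz ∧ dx + (-6*x + 6*y) dx ∧ dy; curl F = (6*y + z, 4*x, -6*x + 6*y)

d omega = sum_{i<j} (∂f_j/∂x_i - ∂f_i/∂x_j) dx_i ∧ dx_j. Under the identification (dy ∧ dz, dz ∧ dx, dx ∧ dy) ↔ (e_x, e_y, e_z), the coefficients are exactly the components of curl F. Compute:
  ∂R/∂y - ∂Q/∂z = (6*y + z) - (0) = 6*y + z
  ∂P/∂z - ∂R/∂x = (0) - (-4*x) = 4*x
  ∂Q/∂x - ∂P/∂y = (-6*x) - (-6*y) = -6*x + 6*y.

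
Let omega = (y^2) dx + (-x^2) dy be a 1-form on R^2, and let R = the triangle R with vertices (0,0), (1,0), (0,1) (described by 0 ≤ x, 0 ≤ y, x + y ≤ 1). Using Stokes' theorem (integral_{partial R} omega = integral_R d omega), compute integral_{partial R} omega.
integral_(partial R) omega = -2/3

Stokes: integral_partial_R omega = integral_R d omega with d omega = (∂Q/∂x - ∂P/∂y) dx ∧ dy.
  ∂Q/∂x = -2*x
  ∂P/∂y = 2*y
  integrand = ∂Q/∂x - ∂P/∂y = -2*x - 2*y.
Integrating over R: integral_0^1 integral_0^{1-x} (-2*x - 2*y) dy dx = -2/3.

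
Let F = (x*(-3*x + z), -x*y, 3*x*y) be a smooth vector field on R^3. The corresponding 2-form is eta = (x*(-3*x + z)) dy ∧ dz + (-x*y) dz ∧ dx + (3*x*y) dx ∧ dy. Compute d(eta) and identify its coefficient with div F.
d(eta) = (-7*x + z) dx ∧ dy ∧ dz; div F = -7*x + z

For a 2-form in R^3 of the form above, applying d gives a 3-form with coefficient ∂P/∂x + ∂Q/∂y + ∂R/∂z:
  ∂P/∂x = -6*x + z
  ∂Q/∂y = -x
  ∂R/∂z = 0
Sum = -7*x + z, which is exactly div F.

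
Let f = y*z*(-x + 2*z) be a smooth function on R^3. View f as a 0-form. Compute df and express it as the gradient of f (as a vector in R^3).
df = (-y*z) dx + (z*(-x + 2*z)) dy + (y*(-x + 4*z)) dz; grad f = (-y*z, z*(-x + 2*z), y*(-x + 4*z))

For a 0-form f, d f = (∂f/∂x) dx + (∂f/∂y) dy + (∂f/∂z) dz. The components of the vector representation are exactly the entries of grad f in Cartesian coordinates:
  ∂f/∂x = -y*z
  ∂f/∂y = z*(-x + 2*z)
  ∂f/∂z = y*(-x + 4*z).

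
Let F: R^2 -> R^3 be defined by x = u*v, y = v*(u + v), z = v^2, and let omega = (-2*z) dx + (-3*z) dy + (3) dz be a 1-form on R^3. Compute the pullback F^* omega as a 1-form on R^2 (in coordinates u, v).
F^* omega = (-5*v^3) du + (v*(-5*u*v - 6*v^2 + 6)) dv

Using F^*(f dg) = (f ∘ F) d(g ∘ F), substitute each coordinate x_i by F_i(u, v) in f_i, and replace dx_i by d F_i = (∂F_i/∂u) du + (∂F_i/∂v) dv.
  For the x component: f_1(F) = -2*v^2; d F_1 = (v) du + (u) dv
  For the y component: f_2(F) = -3*v^2; d F_2 = (v) du + (u + 2*v) dv
  For the z component: f_3(F) = 3; d F_3 = (0) du + (2*v) dv
Combining and collecting du, dv coefficients:
  coeff of du: -5*v^3
  coeff of dv: v*(-5*u*v - 6*v^2 + 6)
F^* omega = (-5*v^3) du + (v*(-5*u*v - 6*v^2 + 6)) dv.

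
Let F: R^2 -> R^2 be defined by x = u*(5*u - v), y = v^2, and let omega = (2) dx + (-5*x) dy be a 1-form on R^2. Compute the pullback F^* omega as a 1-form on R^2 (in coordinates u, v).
F^* omega = (20*u - 2*v) du + (2*u*(-25*u*v + 5*v^2 - 1)) dv

Using F^*(f dg) = (f ∘ F) d(g ∘ F), substitute each coordinate x_i by F_i(u, v) in f_i, and replace dx_i by d F_i = (∂F_i/∂u) du + (∂F_i/∂v) dv.
  For the x component: f_1(F) = 2; d F_1 = (10*u - v) du + (-u) dv
  For the y component: f_2(F) = 5*u*(-5*u + v); d F_2 = (0) du + (2*v) dv
Combining and collecting du, dv coefficients:
  coeff of du: 20*u - 2*v
  coeff of dv: 2*u*(-25*u*v + 5*v^2 - 1)
F^* omega = (20*u - 2*v) du + (2*u*(-25*u*v + 5*v^2 - 1)) dv.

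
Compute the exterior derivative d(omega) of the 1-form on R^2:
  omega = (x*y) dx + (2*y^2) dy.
d(omega) = (-x) dx ∧ dy

For a 1-form omega = sum_i f_i dx_i, the exterior derivative is
  d(omega) = sum_{i < j} (∂f_j/∂x_i - ∂f_i/∂x_j) dx_i ∧ dx_j.
  coefficient of dx ∧ dy: ∂f_2/∂x - ∂f_1/∂y = ∂(2*y^2)/∂x - ∂(x*y)/∂y = -x
Assembling: d(omega) = (-x) dx ∧ dy.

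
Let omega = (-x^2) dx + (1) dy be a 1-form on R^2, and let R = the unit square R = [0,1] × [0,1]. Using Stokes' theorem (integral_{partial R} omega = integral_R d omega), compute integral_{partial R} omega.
integral_(partial R) omega = 0

Stokes: integral_partial_R omega = integral_R d omega with d omega = (∂Q/∂x - ∂P/∂y) dx ∧ dy.
  ∂Q/∂x = 0
  ∂P/∂y = 0
  integrand = ∂Q/∂x - ∂P/∂y = 0.
Integrating over R: integral_0^1 integral_0^1 (0) dx dy = 0.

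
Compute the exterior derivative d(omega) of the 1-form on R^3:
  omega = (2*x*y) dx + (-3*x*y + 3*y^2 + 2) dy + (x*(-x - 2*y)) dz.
d(omega) = (-2*x - 3*y) dx ∧ dy + (-2*x - 2*y) dx ∧ dz + (-2*x) dy ∧ dz

For a 1-form omega = sum_i f_i dx_i, the exterior derivative is
  d(omega) = sum_{i < j} (∂f_j/∂x_i - ∂f_i/∂x_j) dx_i ∧ dx_j.
  coefficient of dx ∧ dy: ∂f_2/∂x - ∂f_1/∂y = ∂(-3*x*y + 3*y^2 + 2)/∂x - ∂(2*x*y)/∂y = -2*x - 3*y
  coefficient of dx ∧ dz: ∂f_3/∂x - ∂f_1/∂z = ∂(x*(-x - 2*y))/∂x - ∂(2*x*y)/∂z = -2*x - 2*y
  coefficient of dy ∧ dz: ∂f_3/∂y - ∂f_2/∂z = ∂(x*(-x - 2*y))/∂y - ∂(-3*x*y + 3*y^2 + 2)/∂z = -2*x
Assembling: d(omega) = (-2*x - 3*y) dx ∧ dy + (-2*x - 2*y) dx ∧ dz + (-2*x) dy ∧ dz.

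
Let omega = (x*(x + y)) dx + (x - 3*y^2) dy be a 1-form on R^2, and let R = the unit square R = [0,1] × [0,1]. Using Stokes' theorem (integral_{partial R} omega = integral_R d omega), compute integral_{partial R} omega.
integral_(partial R) omega = 1/2

Stokes: integral_partial_R omega = integral_R d omega with d omega = (∂Q/∂x - ∂P/∂y) dx ∧ dy.
  ∂Q/∂x = 1
  ∂P/∂y = x
  integrand = ∂Q/∂x - ∂P/∂y = 1 - x.
Integrating over R: integral_0^1 integral_0^1 (1 - x) dx dy = 1/2.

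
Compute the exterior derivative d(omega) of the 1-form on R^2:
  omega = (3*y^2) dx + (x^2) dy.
d(omega) = (2*x - 6*y) dx ∧ dy

For a 1-form omega = sum_i f_i dx_i, the exterior derivative is
  d(omega) = sum_{i < j} (∂f_j/∂x_i - ∂f_i/∂x_j) dx_i ∧ dx_j.
  coefficient of dx ∧ dy: ∂f_2/∂x - ∂f_1/∂y = ∂(x^2)/∂x - ∂(3*y^2)/∂y = 2*x - 6*y
Assembling: d(omega) = (2*x - 6*y) dx ∧ dy.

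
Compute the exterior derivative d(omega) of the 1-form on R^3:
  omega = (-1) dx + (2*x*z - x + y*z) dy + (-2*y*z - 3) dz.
d(omega) = (2*z - 1) dx ∧ dy + (-2*x - y - 2*z) dy ∧ dz

For a 1-form omega = sum_i f_i dx_i, the exterior derivative is
  d(omega) = sum_{i < j} (∂f_j/∂x_i - ∂f_i/∂x_j) dx_i ∧ dx_j.
  coefficient of dx ∧ dy: ∂f_2/∂x - ∂f_1/∂y = ∂(2*x*z - x + y*z)/∂x - ∂(-1)/∂y = 2*z - 1
  coefficient of dy ∧ dz: ∂f_3/∂y - ∂f_2/∂z = ∂(-2*y*z - 3)/∂y - ∂(2*x*z - x + y*z)/∂z = -2*x - y - 2*z
Assembling: d(omega) = (2*z - 1) dx ∧ dy + (-2*x - y - 2*z) dy ∧ dz.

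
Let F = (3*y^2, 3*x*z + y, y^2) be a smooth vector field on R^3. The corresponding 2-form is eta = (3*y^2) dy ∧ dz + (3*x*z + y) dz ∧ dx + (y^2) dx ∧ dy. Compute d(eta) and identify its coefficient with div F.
d(eta) = (1) dx ∧ dy ∧ dz; div F = 1

For a 2-form in R^3 of the form above, applying d gives a 3-form with coefficient ∂P/∂x + ∂Q/∂y + ∂R/∂z:
  ∂P/∂x = 0
  ∂Q/∂y = 1
  ∂R/∂z = 0
Sum = 1, which is exactly div F.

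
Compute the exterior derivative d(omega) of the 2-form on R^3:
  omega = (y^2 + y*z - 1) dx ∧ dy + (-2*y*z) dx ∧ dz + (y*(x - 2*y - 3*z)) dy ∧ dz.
d(omega) = (2*y + 2*z) dx ∧ dy ∧ dz

For a 2-form omega = sum_{i<j} g_{ij} dx_i ∧ dx_j, the exterior derivative is
  d(omega) = sum_{i<j} d(g_{ij}) ∧ dx_i ∧ dx_j = sum_{i<j, k} (∂g_{ij}/∂x_k) dx_k ∧ dx_i ∧ dx_j.
Expand each term, using dx_k ∧ dx_i ∧ dx_j = sgn(permutation) dx_{(a)} ∧ dx_{(b)} ∧ dx_{(c)} with (a < b < c) sorted:
  d(y^2 + y*z - 1) includes (∂/∂z)(y^2 + y*z - 1) dz = (y) dz, which multiplied by dx ∧ dy gives (y) dx ∧ dy ∧ dz
  d(-2*y*z) includes (∂/∂y)(-2*y*z) dy = (-2*z) dy, which multiplied by dx ∧ dz gives (2*z) dx ∧ dy ∧ dz
  d(y*(x - 2*y - 3*z)) includes (∂/∂x)(y*(x - 2*y - 3*z)) dx = (y) dx, which multiplied by dy ∧ dz gives (y) dx ∧ dy ∧ dz
Collecting like 3-forms: d(omega) = (2*y + 2*z) dx ∧ dy ∧ dz.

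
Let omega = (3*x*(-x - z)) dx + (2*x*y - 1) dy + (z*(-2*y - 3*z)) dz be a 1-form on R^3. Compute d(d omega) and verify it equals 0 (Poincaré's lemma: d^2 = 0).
d(d omega) = 0

Step 1: d omega = sum_{i<j} (∂f_j/∂x_i - ∂f_i/∂x_j) dx_i ∧ dx_j:
  coeff of dx ∧ dy: 2*y
  coeff of dx ∧ dz: 3*x
  coeff of dy ∧ dz: -2*z
Step 2: Apply d again to each 2-form coefficient. The only possible 3-form in R^3 is dx ∧ dy ∧ dz, with coefficient
  ∂(coeff of dy∧dz)/∂x - ∂(coeff of dx∧dz)/∂y + ∂(coeff of dx∧dy)/∂z
  = ∂/∂x (-2*z) - ∂/∂y (3*x) + ∂/∂z (2*y).
Each of these terms simplifies to sums of mixed partials that cancel in pairs. The result is 0 (by equality of mixed partials for smooth functions — Schwarz / Clairaut).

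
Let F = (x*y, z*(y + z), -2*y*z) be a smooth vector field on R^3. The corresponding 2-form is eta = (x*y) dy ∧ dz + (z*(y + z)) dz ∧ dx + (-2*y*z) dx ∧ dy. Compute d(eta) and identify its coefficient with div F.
d(eta) = (-y + z) dx ∧ dy ∧ dz; div F = -y + z

For a 2-form in R^3 of the form above, applying d gives a 3-form with coefficient ∂P/∂x + ∂Q/∂y + ∂R/∂z:
  ∂P/∂x = y
  ∂Q/∂y = z
  ∂R/∂z = -2*y
Sum = -y + z, which is exactly div F.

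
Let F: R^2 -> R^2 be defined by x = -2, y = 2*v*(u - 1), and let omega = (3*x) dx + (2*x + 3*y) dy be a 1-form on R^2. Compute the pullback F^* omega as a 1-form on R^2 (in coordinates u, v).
F^* omega = (4*v*(3*u*v - 3*v - 2)) du + (12*u^2*v - 24*u*v - 8*u + 12*v + 8) dv

Using F^*(f dg) = (f ∘ F) d(g ∘ F), substitute each coordinate x_i by F_i(u, v) in f_i, and replace dx_i by d F_i = (∂F_i/∂u) du + (∂F_i/∂v) dv.
  For the x component: f_1(F) = -6; d F_1 = (0) du + (0) dv
  For the y component: f_2(F) = 6*u*v - 6*v - 4; d F_2 = (2*v) du + (2*u - 2) dv
Combining and collecting du, dv coefficients:
  coeff of du: 4*v*(3*u*v - 3*v - 2)
  coeff of dv: 12*u^2*v - 24*u*v - 8*u + 12*v + 8
F^* omega = (4*v*(3*u*v - 3*v - 2)) du + (12*u^2*v - 24*u*v - 8*u + 12*v + 8) dv.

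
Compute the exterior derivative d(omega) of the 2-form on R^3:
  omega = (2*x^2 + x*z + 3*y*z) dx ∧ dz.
d(omega) = (-3*z) dx ∧ dy ∧ dz

For a 2-form omega = sum_{i<j} g_{ij} dx_i ∧ dx_j, the exterior derivative is
  d(omega) = sum_{i<j} d(g_{ij}) ∧ dx_i ∧ dx_j = sum_{i<j, k} (∂g_{ij}/∂x_k) dx_k ∧ dx_i ∧ dx_j.
Expand each term, using dx_k ∧ dx_i ∧ dx_j = sgn(permutation) dx_{(a)} ∧ dx_{(b)} ∧ dx_{(c)} with (a < b < c) sorted:
  d(2*x^2 + x*z + 3*y*z) includes (∂/∂y)(2*x^2 + x*z + 3*y*z) dy = (3*z) dy, which multiplied by dx ∧ dz gives (-3*z) dx ∧ dy ∧ dz
Collecting like 3-forms: d(omega) = (-3*z) dx ∧ dy ∧ dz.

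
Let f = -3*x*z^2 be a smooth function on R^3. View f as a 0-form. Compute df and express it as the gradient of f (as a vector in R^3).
df = (-3*z^2) dx + (0) dy + (-6*x*z) dz; grad f = (-3*z^2, 0, -6*x*z)

For a 0-form f, d f = (∂f/∂x) dx + (∂f/∂y) dy + (∂f/∂z) dz. The components of the vector representation are exactly the entries of grad f in Cartesian coordinates:
  ∂f/∂x = -3*z^2
  ∂f/∂y = 0
  ∂f/∂z = -6*x*z.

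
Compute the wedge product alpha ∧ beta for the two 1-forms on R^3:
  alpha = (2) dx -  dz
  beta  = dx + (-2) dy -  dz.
alpha ∧ beta = (-4) dx ∧ dy + (-1) dx ∧ dz + (-2) dy ∧ dz

Distribute the wedge, using dx_i ∧ dx_j = -dx_j ∧ dx_i and dx_i ∧ dx_i = 0. For each pair (i, j) with i < j, the coefficient of dx_i ∧ dx_j in alpha ∧ beta is (alpha_i * beta_j - alpha_j * beta_i). Collecting: alpha ∧ beta = (-4) dx ∧ dy + (-1) dx ∧ dz + (-2) dy ∧ dz.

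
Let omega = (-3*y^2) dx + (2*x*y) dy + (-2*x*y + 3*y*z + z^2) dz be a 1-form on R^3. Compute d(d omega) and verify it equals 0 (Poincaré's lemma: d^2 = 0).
d(d omega) = 0

Step 1: d omega = sum_{i<j} (∂f_j/∂x_i - ∂f_i/∂x_j) dx_i ∧ dx_j:
  coeff of dx ∧ dy: 8*y
  coeff of dx ∧ dz: -2*y
  coeff of dy ∧ dz: -2*x + 3*z
Step 2: Apply d again to each 2-form coefficient. The only possible 3-form in R^3 is dx ∧ dy ∧ dz, with coefficient
  ∂(coeff of dy∧dz)/∂x - ∂(coeff of dx∧dz)/∂y + ∂(coeff of dx∧dy)/∂z
  = ∂/∂x (-2*x + 3*z) - ∂/∂y (-2*y) + ∂/∂z (8*y).
Each of these terms simplifies to sums of mixed partials that cancel in pairs. The result is 0 (by equality of mixed partials for smooth functions — Schwarz / Clairaut).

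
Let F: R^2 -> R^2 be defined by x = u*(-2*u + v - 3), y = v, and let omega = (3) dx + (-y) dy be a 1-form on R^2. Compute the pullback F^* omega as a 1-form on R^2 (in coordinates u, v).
F^* omega = (-12*u + 3*v - 9) du + (3*u - v) dv

Using F^*(f dg) = (f ∘ F) d(g ∘ F), substitute each coordinate x_i by F_i(u, v) in f_i, and replace dx_i by d F_i = (∂F_i/∂u) du + (∂F_i/∂v) dv.
  For the x component: f_1(F) = 3; d F_1 = (-4*u + v - 3) du + (u) dv
  For the y component: f_2(F) = -v; d F_2 = (0) du + (1) dv
Combining and collecting du, dv coefficients:
  coeff of du: -12*u + 3*v - 9
  coeff of dv: 3*u - v
F^* omega = (-12*u + 3*v - 9) du + (3*u - v) dv.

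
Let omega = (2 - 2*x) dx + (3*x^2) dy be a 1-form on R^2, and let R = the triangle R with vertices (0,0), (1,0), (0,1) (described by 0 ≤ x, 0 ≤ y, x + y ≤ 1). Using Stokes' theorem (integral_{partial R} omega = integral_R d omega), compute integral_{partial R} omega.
integral_(partial R) omega = 1

Stokes: integral_partial_R omega = integral_R d omega with d omega = (∂Q/∂x - ∂P/∂y) dx ∧ dy.
  ∂Q/∂x = 6*x
  ∂P/∂y = 0
  integrand = ∂Q/∂x - ∂P/∂y = 6*x.
Integrating over R: integral_0^1 integral_0^{1-x} (6*x) dy dx = 1.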